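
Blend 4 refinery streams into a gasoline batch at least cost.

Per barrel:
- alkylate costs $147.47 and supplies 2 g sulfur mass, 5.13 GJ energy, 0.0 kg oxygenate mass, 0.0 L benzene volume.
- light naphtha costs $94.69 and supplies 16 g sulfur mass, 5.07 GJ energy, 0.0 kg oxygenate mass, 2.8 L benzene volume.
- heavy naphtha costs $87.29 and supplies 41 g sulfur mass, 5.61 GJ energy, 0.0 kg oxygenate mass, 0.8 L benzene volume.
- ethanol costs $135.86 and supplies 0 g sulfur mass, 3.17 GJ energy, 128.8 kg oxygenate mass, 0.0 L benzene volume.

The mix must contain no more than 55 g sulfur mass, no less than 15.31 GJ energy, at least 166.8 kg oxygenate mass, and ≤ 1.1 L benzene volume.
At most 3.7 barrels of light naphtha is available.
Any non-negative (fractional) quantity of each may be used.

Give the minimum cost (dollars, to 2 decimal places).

$400.99

This is a linear program. Let x1 = barrels of alkylate, x2 = barrels of light naphtha, x3 = barrels of heavy naphtha, x4 = barrels of ethanol.
Minimize 147.47x1 + 94.69x2 + 87.29x3 + 135.86x4 with:
  2x1 + 16x2 + 41x3 ≤ 55   (sulfur mass)
  5.13x1 + 5.07x2 + 5.61x3 + 3.17x4 ≥ 15.31   (energy)
  128.8x4 ≥ 166.8   (oxygenate mass)
  2.8x2 + 0.8x3 ≤ 1.1   (benzene volume)
  x2 ≤ 3.7
  x1, x2, x3, x4 ≥ 0.
All 4 inputs are positive at the optimum. There the sulfur mass, energy, oxygenate mass, benzene volume constraints are tight.
Solving gives x1 = 0.74427, x2 = 0.022459, x3 = 1.2964, x4 = 1.295.
Cost = 147.47·0.74427 + 94.69·0.022459 + 87.29·1.2964 + 135.86·1.295 = 400.9856.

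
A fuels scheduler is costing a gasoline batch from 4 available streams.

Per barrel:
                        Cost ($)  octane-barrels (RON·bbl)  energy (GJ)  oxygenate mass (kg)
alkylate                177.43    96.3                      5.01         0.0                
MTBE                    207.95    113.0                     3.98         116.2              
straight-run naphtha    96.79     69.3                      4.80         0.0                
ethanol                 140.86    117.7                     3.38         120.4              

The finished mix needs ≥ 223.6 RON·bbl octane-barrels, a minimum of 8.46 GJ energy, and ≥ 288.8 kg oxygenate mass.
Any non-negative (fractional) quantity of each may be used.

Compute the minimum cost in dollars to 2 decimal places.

This is a linear program. Let x1 = barrels of alkylate, x2 = barrels of MTBE, x3 = barrels of straight-run naphtha, x4 = barrels of ethanol.
Minimize 177.43x1 + 207.95x2 + 96.79x3 + 140.86x4 subject to:
  96.3x1 + 113x2 + 69.3x3 + 117.7x4 ≥ 223.6   (octane-barrels)
  5.01x1 + 3.98x2 + 4.8x3 + 3.38x4 ≥ 8.46   (energy)
  116.2x2 + 120.4x4 ≥ 288.8   (oxygenate mass)
  x1, x2, x3, x4 ≥ 0.
At the optimum only straight-run naphtha, ethanol are positive (alkylate, MTBE = 0). There the energy and oxygenate mass constraints are tight.
Solving gives x3 = 0.0734358, x4 = 2.39867.
Cost = 96.79·0.0734358 + 140.86·2.39867 = 344.9845.

$344.98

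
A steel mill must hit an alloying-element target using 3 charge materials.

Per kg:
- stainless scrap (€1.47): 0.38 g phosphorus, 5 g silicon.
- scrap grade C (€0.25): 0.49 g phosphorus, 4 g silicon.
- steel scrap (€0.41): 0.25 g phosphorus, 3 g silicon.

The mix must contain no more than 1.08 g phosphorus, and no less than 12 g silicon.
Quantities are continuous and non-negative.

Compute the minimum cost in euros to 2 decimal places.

Treat it as an LP. Let x1 = kg of stainless scrap, x2 = kg of scrap grade C, x3 = kg of steel scrap.
Minimize 1.47x1 + 0.25x2 + 0.41x3 with:
  0.38x1 + 0.49x2 + 0.25x3 ≤ 1.08   (phosphorus)
  5x1 + 4x2 + 3x3 ≥ 12   (silicon)
  x1, x2, x3 ≥ 0.
The minimum-cost mix takes nothing from stainless scrap — only scrap grade C, steel scrap. Binding constraints: phosphorus and silicon.
That vertex is x2 = 0.5106, x3 = 3.319.
Cost = 0.25·0.5106 + 0.41·3.319 = 1.4884.

€1.49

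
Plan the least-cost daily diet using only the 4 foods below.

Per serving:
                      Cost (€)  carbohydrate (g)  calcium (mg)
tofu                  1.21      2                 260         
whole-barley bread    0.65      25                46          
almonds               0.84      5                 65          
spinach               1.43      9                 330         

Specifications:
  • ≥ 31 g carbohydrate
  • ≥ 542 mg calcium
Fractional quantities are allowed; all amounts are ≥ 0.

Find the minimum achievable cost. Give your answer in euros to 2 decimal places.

Let x1 = servings of tofu, x2 = servings of whole-barley bread, x3 = servings of almonds, x4 = servings of spinach.
min 1.21x1 + 0.65x2 + 0.84x3 + 1.43x4 subject to:
  2x1 + 25x2 + 5x3 + 9x4 ≥ 31   (carbohydrate)
  260x1 + 46x2 + 65x3 + 330x4 ≥ 542   (calcium)
  x1, x2, x3, x4 ≥ 0.
The cheapest feasible vertex uses only whole-barley bread, spinach; tofu, almonds are not used. Binding constraints: carbohydrate and calcium.
Solving gives x2 = 0.683, x4 = 1.547.
Cost = 0.65·0.683 + 1.43·1.547 = 2.6562.

€2.66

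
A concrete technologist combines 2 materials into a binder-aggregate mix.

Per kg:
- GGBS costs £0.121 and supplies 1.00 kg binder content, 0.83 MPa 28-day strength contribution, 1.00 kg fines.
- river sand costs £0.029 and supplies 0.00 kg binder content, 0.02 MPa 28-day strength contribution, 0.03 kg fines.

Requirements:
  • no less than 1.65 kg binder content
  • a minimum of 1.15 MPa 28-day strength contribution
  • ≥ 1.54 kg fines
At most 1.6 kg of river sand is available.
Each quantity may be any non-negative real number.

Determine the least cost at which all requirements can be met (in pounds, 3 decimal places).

Let x1 = kg of GGBS, x2 = kg of river sand.
Minimize 0.121x1 + 0.029x2 s.t.:
  1x1 ≥ 1.65   (binder content)
  0.83x1 + 0.02x2 ≥ 1.15   (28-day strength contribution)
  1x1 + 0.03x2 ≥ 1.54   (fines)
  x2 ≤ 1.6
  x1, x2 ≥ 0.
The optimal basis is {GGBS}; river sand drops out. The binder content requirement is met with equality.
Optimal quantities: GGBS = 1.65 kg.
Cost = 0.121·1.65 = 0.19965.

£0.200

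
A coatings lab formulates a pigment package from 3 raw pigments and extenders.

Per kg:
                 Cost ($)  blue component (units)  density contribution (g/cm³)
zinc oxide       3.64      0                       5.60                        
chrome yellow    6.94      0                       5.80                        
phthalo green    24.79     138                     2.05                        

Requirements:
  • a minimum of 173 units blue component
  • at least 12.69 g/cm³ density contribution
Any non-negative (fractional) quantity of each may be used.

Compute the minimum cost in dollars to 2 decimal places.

$37.66

This is a linear program. Let x1 = kg of zinc oxide, x2 = kg of chrome yellow, x3 = kg of phthalo green.
min 3.64x1 + 6.94x2 + 24.79x3 subject to:
  138x3 ≥ 173   (blue component)
  5.6x1 + 5.8x2 + 2.05x3 ≥ 12.69   (density contribution)
  x1, x2, x3 ≥ 0.
The minimum-cost mix takes nothing from chrome yellow — only zinc oxide, phthalo green. Binding constraints: blue component and density contribution.
Optimal quantities: zinc oxide = 1.807 kg, phthalo green = 1.254 kg.
Hence cost = 3.64·1.807 + 24.79·1.254 = $37.6641.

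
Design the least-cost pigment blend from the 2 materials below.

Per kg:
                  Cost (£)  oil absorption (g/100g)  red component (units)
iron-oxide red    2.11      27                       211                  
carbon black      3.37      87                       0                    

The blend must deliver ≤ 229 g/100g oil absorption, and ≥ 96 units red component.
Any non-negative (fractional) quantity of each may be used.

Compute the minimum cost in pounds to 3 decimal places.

Set it up as a linear program. Let x1 = kg of iron-oxide red, x2 = kg of carbon black.
Minimize 2.11x1 + 3.37x2 subject to:
  27x1 + 87x2 ≤ 229   (oil absorption)
  211x1 ≥ 96   (red component)
  x1, x2 ≥ 0.
The cheapest feasible vertex uses only iron-oxide red; carbon black is not used. There the red component constraint is tight.
Solving gives x1 = 0.455.
Objective = 2.11·0.455 = 0.96005.

£0.960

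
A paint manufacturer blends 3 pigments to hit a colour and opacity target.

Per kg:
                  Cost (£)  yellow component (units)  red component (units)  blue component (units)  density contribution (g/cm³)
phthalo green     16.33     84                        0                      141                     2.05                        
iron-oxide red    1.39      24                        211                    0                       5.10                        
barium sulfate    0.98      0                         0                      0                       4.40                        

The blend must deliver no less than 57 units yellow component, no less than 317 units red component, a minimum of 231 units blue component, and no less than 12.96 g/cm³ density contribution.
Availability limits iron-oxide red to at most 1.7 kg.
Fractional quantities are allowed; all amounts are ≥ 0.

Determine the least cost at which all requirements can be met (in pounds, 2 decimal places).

£29.27

Set it up as a linear program. Let x1 = kg of phthalo green, x2 = kg of iron-oxide red, x3 = kg of barium sulfate.
Minimise 16.33x1 + 1.39x2 + 0.98x3 s.t.:
  84x1 + 24x2 ≥ 57   (yellow component)
  211x2 ≥ 317   (red component)
  141x1 ≥ 231   (blue component)
  2.05x1 + 5.1x2 + 4.4x3 ≥ 12.96   (density contribution)
  x2 ≤ 1.7
  x1, x2, x3 ≥ 0.
The optimal mix uses every input. The red component, blue component, density contribution requirements are met with equality.
Optimal quantities: phthalo green = 1.638 kg, iron-oxide red = 1.502 kg, barium sulfate = 0.4408 kg.
Cost = 16.33·1.638 + 1.39·1.502 + 0.98·0.4408 = 29.2683.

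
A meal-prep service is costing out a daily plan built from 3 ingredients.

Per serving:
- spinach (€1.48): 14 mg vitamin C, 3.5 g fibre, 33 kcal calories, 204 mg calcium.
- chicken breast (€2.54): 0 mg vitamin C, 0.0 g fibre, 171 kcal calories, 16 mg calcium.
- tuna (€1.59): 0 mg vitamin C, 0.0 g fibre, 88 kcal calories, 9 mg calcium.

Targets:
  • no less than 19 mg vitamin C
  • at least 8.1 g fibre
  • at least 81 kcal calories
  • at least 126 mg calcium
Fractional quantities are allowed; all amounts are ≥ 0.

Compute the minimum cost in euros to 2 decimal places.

€3.49

Let x1 = servings of spinach, x2 = servings of chicken breast, x3 = servings of tuna.
Minimize 1.48x1 + 2.54x2 + 1.59x3 s.t.:
  14x1 ≥ 19   (vitamin C)
  3.5x1 ≥ 8.1   (fibre)
  33x1 + 171x2 + 88x3 ≥ 81   (calories)
  204x1 + 16x2 + 9x3 ≥ 126   (calcium)
  x1, x2, x3 ≥ 0.
The optimal basis is {spinach, chicken breast}; tuna drops out. There the fibre and calories constraints are tight.
So spinach = 2.314 servings, chicken breast = 0.02707 servings.
Hence cost = 1.48·2.314 + 2.54·0.02707 = €3.4935.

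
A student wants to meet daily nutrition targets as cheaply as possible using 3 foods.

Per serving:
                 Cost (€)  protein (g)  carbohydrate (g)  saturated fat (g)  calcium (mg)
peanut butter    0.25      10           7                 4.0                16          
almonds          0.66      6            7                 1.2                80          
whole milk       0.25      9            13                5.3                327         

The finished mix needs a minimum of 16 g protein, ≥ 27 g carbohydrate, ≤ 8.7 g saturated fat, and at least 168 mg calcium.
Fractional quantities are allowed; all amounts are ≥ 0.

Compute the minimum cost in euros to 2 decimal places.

€1.25

Set it up as a linear program. Let x1 = servings of peanut butter, x2 = servings of almonds, x3 = servings of whole milk.
Minimise 0.25x1 + 0.66x2 + 0.25x3 with:
  10x1 + 6x2 + 9x3 ≥ 16   (protein)
  7x1 + 7x2 + 13x3 ≥ 27   (carbohydrate)
  4x1 + 1.2x2 + 5.3x3 ≤ 8.7   (saturated fat)
  16x1 + 80x2 + 327x3 ≥ 168   (calcium)
  x1, x2, x3 ≥ 0.
The optimal basis is {almonds, whole milk}; peanut butter drops out. There the carbohydrate and saturated fat constraints are tight.
That vertex is x2 = 1.395, x3 = 1.326.
Total cost: 0.66·1.395 + 0.25·1.326 = 1.2522.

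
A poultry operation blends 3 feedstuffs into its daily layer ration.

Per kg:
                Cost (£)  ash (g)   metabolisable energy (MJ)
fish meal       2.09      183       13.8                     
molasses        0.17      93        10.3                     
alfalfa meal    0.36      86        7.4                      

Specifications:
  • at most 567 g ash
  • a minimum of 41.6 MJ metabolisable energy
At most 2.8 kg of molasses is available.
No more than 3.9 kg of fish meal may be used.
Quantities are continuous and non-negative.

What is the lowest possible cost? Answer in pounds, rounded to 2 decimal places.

£1.10

Let x1 = kg of fish meal, x2 = kg of molasses, x3 = kg of alfalfa meal.
Minimise 2.09x1 + 0.17x2 + 0.36x3 with:
  183x1 + 93x2 + 86x3 ≤ 567   (ash)
  13.8x1 + 10.3x2 + 7.4x3 ≥ 41.6   (metabolisable energy)
  x2 ≤ 2.8
  x1 ≤ 3.9
  x1, x2, x3 ≥ 0.
The cheapest feasible vertex uses only molasses, alfalfa meal; fish meal is not used. There the metabolisable energy and the molasses cap constraints are tight.
Optimal quantities: molasses = 2.8 kg, alfalfa meal = 1.724 kg.
Cost = 0.17·2.8 + 0.36·1.724 = 1.0966.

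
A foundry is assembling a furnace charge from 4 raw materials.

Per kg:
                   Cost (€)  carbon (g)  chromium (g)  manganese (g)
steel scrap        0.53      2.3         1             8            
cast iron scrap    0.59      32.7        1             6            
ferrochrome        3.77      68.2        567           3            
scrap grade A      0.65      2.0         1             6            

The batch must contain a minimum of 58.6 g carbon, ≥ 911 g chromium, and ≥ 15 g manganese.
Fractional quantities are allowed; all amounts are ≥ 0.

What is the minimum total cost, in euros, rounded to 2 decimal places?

€6.72

This is a linear program. Let x1 = kg of steel scrap, x2 = kg of cast iron scrap, x3 = kg of ferrochrome, x4 = kg of scrap grade A.
Minimize 0.53x1 + 0.59x2 + 3.77x3 + 0.65x4 subject to:
  2.3x1 + 32.7x2 + 68.2x3 + 2x4 ≥ 58.6   (carbon)
  1x1 + 1x2 + 567x3 + 1x4 ≥ 911   (chromium)
  8x1 + 6x2 + 3x3 + 6x4 ≥ 15   (manganese)
  x1, x2, x3, x4 ≥ 0.
The cheapest feasible vertex uses only steel scrap, ferrochrome; cast iron scrap, scrap grade A are not used. There the chromium and manganese constraints are tight.
Solving gives x1 = 1.273, x3 = 1.604.
Hence cost = 0.53·1.273 + 3.77·1.604 = €6.7218.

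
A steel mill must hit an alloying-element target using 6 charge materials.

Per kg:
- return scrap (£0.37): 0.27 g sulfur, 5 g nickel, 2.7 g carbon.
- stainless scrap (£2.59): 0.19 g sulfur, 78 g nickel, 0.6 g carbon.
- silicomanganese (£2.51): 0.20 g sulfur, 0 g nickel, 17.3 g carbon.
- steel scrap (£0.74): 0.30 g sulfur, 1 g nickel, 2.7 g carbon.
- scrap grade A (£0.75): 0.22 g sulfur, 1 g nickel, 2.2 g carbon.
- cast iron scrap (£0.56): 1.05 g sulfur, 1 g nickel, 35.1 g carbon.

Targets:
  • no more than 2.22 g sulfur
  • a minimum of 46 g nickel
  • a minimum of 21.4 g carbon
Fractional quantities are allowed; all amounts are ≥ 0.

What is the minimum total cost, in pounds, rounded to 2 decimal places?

Let x1 = kg of return scrap, x2 = kg of stainless scrap, x3 = kg of silicomanganese, x4 = kg of steel scrap, x5 = kg of scrap grade A, x6 = kg of cast iron scrap.
Minimize 0.37x1 + 2.59x2 + 2.51x3 + 0.74x4 + 0.75x5 + 0.56x6 subject to:
  0.27x1 + 0.19x2 + 0.2x3 + 0.3x4 + 0.22x5 + 1.05x6 ≤ 2.22   (sulfur)
  5x1 + 78x2 + 1x4 + 1x5 + 1x6 ≥ 46   (nickel)
  2.7x1 + 0.6x2 + 17.3x3 + 2.7x4 + 2.2x5 + 35.1x6 ≥ 21.4   (carbon)
  x1, x2, x3, x4, x5, x6 ≥ 0.
The cheapest feasible vertex uses only stainless scrap, cast iron scrap; return scrap, silicomanganese, steel scrap, scrap grade A are not used. Binding constraints: nickel and carbon.
Solving gives x2 = 0.5821, x6 = 0.5997.
Cost = 2.59·0.5821 + 0.56·0.5997 = 1.8435.

£1.84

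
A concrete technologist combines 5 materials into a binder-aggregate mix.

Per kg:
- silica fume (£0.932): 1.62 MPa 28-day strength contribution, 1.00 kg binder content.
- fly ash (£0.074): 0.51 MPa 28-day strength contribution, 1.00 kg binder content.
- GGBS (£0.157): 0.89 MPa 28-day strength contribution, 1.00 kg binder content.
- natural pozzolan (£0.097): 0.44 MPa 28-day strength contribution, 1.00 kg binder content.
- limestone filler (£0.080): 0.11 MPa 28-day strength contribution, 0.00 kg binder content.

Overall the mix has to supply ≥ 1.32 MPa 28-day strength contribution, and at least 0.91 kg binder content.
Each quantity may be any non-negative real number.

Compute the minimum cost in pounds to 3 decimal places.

£0.192

Let x1 = kg of silica fume, x2 = kg of fly ash, x3 = kg of GGBS, x4 = kg of natural pozzolan, x5 = kg of limestone filler.
min 0.932x1 + 0.074x2 + 0.157x3 + 0.097x4 + 0.08x5 subject to:
  1.62x1 + 0.51x2 + 0.89x3 + 0.44x4 + 0.11x5 ≥ 1.32   (28-day strength contribution)
  1x1 + 1x2 + 1x3 + 1x4 ≥ 0.91   (binder content)
  x1, x2, x3, x4, x5 ≥ 0.
The optimal basis is {fly ash}; silica fume, GGBS, natural pozzolan, limestone filler drop out. The 28-day strength contribution requirement is met with equality.
That vertex is x2 = 2.588.
Total cost: 0.074·2.588 = 0.19151.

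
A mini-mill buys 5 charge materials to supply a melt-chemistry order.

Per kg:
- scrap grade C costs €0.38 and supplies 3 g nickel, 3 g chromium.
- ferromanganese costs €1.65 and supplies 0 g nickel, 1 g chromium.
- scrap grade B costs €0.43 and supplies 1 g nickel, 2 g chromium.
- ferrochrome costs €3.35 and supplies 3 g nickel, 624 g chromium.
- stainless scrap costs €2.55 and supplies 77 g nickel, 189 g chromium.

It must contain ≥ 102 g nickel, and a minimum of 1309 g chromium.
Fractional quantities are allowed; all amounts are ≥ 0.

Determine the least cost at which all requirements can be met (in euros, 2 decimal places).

€8.96

This is a linear program. Let x1 = kg of scrap grade C, x2 = kg of ferromanganese, x3 = kg of scrap grade B, x4 = kg of ferrochrome, x5 = kg of stainless scrap.
min 0.38x1 + 1.65x2 + 0.43x3 + 3.35x4 + 2.55x5 s.t.:
  3x1 + 1x3 + 3x4 + 77x5 ≥ 102   (nickel)
  3x1 + 1x2 + 2x3 + 624x4 + 189x5 ≥ 1309   (chromium)
  x1, x2, x3, x4, x5 ≥ 0.
The optimal basis is {ferrochrome, stainless scrap}; scrap grade C, ferromanganese, scrap grade B drop out. The nickel and chromium requirements are met with equality.
That vertex is x4 = 1.717, x5 = 1.258.
Objective = 3.35·1.717 + 2.55·1.258 = 8.9599.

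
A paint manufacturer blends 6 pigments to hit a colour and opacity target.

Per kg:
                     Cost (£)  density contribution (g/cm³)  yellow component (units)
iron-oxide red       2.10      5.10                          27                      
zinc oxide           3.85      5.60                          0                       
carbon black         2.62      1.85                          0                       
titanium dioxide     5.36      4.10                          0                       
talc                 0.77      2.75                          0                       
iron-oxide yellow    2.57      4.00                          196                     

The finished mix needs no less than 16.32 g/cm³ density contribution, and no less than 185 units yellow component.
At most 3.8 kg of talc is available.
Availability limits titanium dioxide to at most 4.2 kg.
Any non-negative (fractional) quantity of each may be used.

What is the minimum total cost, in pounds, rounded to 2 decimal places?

Treat it as an LP. Let x1 = kg of iron-oxide red, x2 = kg of zinc oxide, x3 = kg of carbon black, x4 = kg of titanium dioxide, x5 = kg of talc, x6 = kg of iron-oxide yellow.
min 2.1x1 + 3.85x2 + 2.62x3 + 5.36x4 + 0.77x5 + 2.57x6 with:
  5.1x1 + 5.6x2 + 1.85x3 + 4.1x4 + 2.75x5 + 4x6 ≥ 16.32   (density contribution)
  27x1 + 196x6 ≥ 185   (yellow component)
  x5 ≤ 3.8
  x4 ≤ 4.2
  x1, x2, x3, x4, x5, x6 ≥ 0.
The cheapest feasible vertex uses only iron-oxide red, talc, iron-oxide yellow; zinc oxide, carbon black, titanium dioxide are not used. There the density contribution, yellow component, the talc cap constraints are tight.
That vertex is x1 = 0.4604, x5 = 3.8, x6 = 0.8805.
Hence cost = 2.1·0.4604 + 0.77·3.8 + 2.57·0.8805 = £6.1557.

£6.16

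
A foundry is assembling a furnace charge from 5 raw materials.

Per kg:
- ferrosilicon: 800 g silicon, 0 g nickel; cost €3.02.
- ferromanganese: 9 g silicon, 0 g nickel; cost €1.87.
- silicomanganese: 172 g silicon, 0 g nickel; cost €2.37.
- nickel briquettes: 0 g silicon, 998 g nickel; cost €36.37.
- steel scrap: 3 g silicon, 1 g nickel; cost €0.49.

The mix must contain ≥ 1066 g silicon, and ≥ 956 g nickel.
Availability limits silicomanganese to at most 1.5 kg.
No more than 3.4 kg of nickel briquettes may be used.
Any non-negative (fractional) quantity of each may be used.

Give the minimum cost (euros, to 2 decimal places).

€38.86

This is a linear program. Let x1 = kg of ferrosilicon, x2 = kg of ferromanganese, x3 = kg of silicomanganese, x4 = kg of nickel briquettes, x5 = kg of steel scrap.
Minimise 3.02x1 + 1.87x2 + 2.37x3 + 36.37x4 + 0.49x5 s.t.:
  800x1 + 9x2 + 172x3 + 3x5 ≥ 1066   (silicon)
  998x4 + 1x5 ≥ 956   (nickel)
  x3 ≤ 1.5
  x4 ≤ 3.4
  x1, x2, x3, x4, x5 ≥ 0.
The optimal basis is {ferrosilicon, nickel briquettes}; ferromanganese, silicomanganese, steel scrap drop out. There the silicon and nickel constraints are tight.
Optimal quantities: ferrosilicon = 1.333 kg, nickel briquettes = 0.9579 kg.
Total cost: 3.02·1.333 + 36.37·0.9579 = 38.8645.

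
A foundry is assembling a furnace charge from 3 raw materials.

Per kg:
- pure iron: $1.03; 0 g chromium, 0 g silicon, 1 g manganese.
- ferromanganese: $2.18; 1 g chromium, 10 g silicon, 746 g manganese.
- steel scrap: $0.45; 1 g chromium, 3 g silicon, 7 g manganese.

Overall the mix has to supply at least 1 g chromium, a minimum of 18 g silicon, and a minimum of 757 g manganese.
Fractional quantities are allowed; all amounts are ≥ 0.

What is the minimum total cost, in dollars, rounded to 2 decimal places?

Let x1 = kg of pure iron, x2 = kg of ferromanganese, x3 = kg of steel scrap.
Minimise 1.03x1 + 2.18x2 + 0.45x3 subject to:
  1x2 + 1x3 ≥ 1   (chromium)
  10x2 + 3x3 ≥ 18   (silicon)
  1x1 + 746x2 + 7x3 ≥ 757   (manganese)
  x1, x2, x3 ≥ 0.
The optimal basis is {ferromanganese, steel scrap}; pure iron drops out. The silicon and manganese requirements are met with equality.
That vertex is x2 = 0.9894, x3 = 2.702.
Hence cost = 2.18·0.9894 + 0.45·2.702 = $3.3728.

$3.37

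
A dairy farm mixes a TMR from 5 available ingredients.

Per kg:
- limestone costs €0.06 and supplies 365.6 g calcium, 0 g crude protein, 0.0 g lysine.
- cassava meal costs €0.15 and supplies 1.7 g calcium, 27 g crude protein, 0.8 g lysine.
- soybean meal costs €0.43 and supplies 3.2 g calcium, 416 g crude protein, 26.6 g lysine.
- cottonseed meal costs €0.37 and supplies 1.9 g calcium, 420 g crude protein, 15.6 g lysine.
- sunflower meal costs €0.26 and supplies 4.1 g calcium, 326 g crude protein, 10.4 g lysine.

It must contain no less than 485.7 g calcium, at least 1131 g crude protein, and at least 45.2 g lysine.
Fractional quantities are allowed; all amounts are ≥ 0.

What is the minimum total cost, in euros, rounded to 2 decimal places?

Let x1 = kg of limestone, x2 = kg of cassava meal, x3 = kg of soybean meal, x4 = kg of cottonseed meal, x5 = kg of sunflower meal.
Minimise 0.06x1 + 0.15x2 + 0.43x3 + 0.37x4 + 0.26x5 s.t.:
  365.6x1 + 1.7x2 + 3.2x3 + 1.9x4 + 4.1x5 ≥ 485.7   (calcium)
  27x2 + 416x3 + 420x4 + 326x5 ≥ 1131   (crude protein)
  0.8x2 + 26.6x3 + 15.6x4 + 10.4x5 ≥ 45.2   (lysine)
  x1, x2, x3, x4, x5 ≥ 0.
The cheapest feasible vertex uses only limestone, soybean meal, sunflower meal; cassava meal, cottonseed meal are not used. The calcium, crude protein, lysine requirements are met with equality.
Optimal quantities: limestone = 1.293 kg, soybean meal = 0.6842 kg, sunflower meal = 2.596 kg.
Hence cost = 0.06·1.293 + 0.43·0.6842 + 0.26·2.596 = €1.0467.

€1.05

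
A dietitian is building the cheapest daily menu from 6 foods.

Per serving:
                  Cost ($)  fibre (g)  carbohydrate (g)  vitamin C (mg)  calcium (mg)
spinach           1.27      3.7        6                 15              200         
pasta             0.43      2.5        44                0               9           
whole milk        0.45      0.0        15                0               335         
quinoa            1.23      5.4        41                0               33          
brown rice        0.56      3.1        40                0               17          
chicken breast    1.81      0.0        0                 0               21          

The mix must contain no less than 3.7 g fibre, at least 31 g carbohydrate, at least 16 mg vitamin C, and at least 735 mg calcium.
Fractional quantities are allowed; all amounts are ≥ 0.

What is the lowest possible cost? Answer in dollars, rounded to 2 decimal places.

Let x1 = servings of spinach, x2 = servings of pasta, x3 = servings of whole milk, x4 = servings of quinoa, x5 = servings of brown rice, x6 = servings of chicken breast.
min 1.27x1 + 0.43x2 + 0.45x3 + 1.23x4 + 0.56x5 + 1.81x6 s.t.:
  3.7x1 + 2.5x2 + 5.4x4 + 3.1x5 ≥ 3.7   (fibre)
  6x1 + 44x2 + 15x3 + 41x4 + 40x5 ≥ 31   (carbohydrate)
  15x1 ≥ 16   (vitamin C)
  200x1 + 9x2 + 335x3 + 33x4 + 17x5 + 21x6 ≥ 735   (calcium)
  x1, x2, x3, x4, x5, x6 ≥ 0.
At the optimum only spinach, pasta, whole milk are positive (quinoa, brown rice, chicken breast = 0). The carbohydrate, vitamin C, calcium requirements are met with equality.
Optimal quantities: spinach = 1.067 servings, pasta = 0.02848 servings, whole milk = 1.556 servings.
Total cost: 1.27·1.067 + 0.43·0.02848 + 0.45·1.556 = 2.0675.

$2.07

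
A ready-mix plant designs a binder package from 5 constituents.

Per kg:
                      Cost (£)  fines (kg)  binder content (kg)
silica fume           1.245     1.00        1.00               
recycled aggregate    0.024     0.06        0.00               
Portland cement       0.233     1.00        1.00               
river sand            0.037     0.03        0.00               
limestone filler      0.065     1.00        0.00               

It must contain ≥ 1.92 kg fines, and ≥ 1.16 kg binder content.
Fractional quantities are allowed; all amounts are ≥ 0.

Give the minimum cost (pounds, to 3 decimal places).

£0.320

Let x1 = kg of silica fume, x2 = kg of recycled aggregate, x3 = kg of Portland cement, x4 = kg of river sand, x5 = kg of limestone filler.
min 1.245x1 + 0.024x2 + 0.233x3 + 0.037x4 + 0.065x5 with:
  1x1 + 0.06x2 + 1x3 + 0.03x4 + 1x5 ≥ 1.92   (fines)
  1x1 + 1x3 ≥ 1.16   (binder content)
  x1, x2, x3, x4, x5 ≥ 0.
At the optimum only Portland cement, limestone filler are positive (silica fume, recycled aggregate, river sand = 0). Binding constraints: fines and binder content.
Optimal quantities: Portland cement = 1.16 kg, limestone filler = 0.76 kg.
Total cost: 0.233·1.16 + 0.065·0.76 = 0.31968.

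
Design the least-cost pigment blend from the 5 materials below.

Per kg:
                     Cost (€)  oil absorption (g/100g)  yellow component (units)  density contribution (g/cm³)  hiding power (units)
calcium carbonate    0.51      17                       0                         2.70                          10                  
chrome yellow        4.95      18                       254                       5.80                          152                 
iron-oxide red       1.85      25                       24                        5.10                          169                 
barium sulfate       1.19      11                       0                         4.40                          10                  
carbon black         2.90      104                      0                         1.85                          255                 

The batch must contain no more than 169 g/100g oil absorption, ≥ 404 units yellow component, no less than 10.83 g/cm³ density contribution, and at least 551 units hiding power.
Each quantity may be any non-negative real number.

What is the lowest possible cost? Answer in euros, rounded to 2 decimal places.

€10.64

Let x1 = kg of calcium carbonate, x2 = kg of chrome yellow, x3 = kg of iron-oxide red, x4 = kg of barium sulfate, x5 = kg of carbon black.
min 0.51x1 + 4.95x2 + 1.85x3 + 1.19x4 + 2.9x5 s.t.:
  17x1 + 18x2 + 25x3 + 11x4 + 104x5 ≤ 169   (oil absorption)
  254x2 + 24x3 ≥ 404   (yellow component)
  2.7x1 + 5.8x2 + 5.1x3 + 4.4x4 + 1.85x5 ≥ 10.83   (density contribution)
  10x1 + 152x2 + 169x3 + 10x4 + 255x5 ≥ 551   (hiding power)
  x1, x2, x3, x4, x5 ≥ 0.
The optimal basis is {chrome yellow, iron-oxide red}; calcium carbonate, barium sulfate, carbon black drop out. Binding constraints: yellow component and hiding power.
So chrome yellow = 1.402 kg, iron-oxide red = 2 kg.
Cost = 4.95·1.402 + 1.85·2 = 10.6399.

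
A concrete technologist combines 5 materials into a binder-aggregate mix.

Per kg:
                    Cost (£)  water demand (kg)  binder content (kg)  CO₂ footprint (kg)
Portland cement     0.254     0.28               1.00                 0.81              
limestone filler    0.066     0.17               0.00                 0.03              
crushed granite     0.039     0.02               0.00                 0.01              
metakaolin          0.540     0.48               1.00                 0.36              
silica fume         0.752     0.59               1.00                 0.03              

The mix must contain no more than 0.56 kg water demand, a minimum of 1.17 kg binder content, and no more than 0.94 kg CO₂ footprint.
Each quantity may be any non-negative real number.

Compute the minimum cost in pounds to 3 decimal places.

£0.302

This is a linear program. Let x1 = kg of Portland cement, x2 = kg of limestone filler, x3 = kg of crushed granite, x4 = kg of metakaolin, x5 = kg of silica fume.
Minimise 0.254x1 + 0.066x2 + 0.039x3 + 0.54x4 + 0.752x5 s.t.:
  0.28x1 + 0.17x2 + 0.02x3 + 0.48x4 + 0.59x5 ≤ 0.56   (water demand)
  1x1 + 1x4 + 1x5 ≥ 1.17   (binder content)
  0.81x1 + 0.03x2 + 0.01x3 + 0.36x4 + 0.03x5 ≤ 0.94   (CO₂ footprint)
  x1, x2, x3, x4, x5 ≥ 0.
At the optimum only Portland cement, metakaolin are positive (limestone filler, crushed granite, silica fume = 0). Binding constraints: binder content and CO₂ footprint.
That vertex is x1 = 1.153, x4 = 0.01711.
Objective = 0.254·1.153 + 0.54·0.01711 = 0.30210.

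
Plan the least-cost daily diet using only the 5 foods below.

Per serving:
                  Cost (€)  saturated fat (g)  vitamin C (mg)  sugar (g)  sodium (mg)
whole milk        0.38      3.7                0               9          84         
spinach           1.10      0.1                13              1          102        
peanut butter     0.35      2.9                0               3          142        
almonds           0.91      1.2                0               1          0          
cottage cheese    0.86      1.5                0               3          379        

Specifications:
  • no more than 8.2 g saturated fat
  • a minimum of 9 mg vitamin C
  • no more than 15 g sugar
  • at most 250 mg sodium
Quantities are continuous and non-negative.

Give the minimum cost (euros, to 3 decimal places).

€0.762

Let x1 = servings of whole milk, x2 = servings of spinach, x3 = servings of peanut butter, x4 = servings of almonds, x5 = servings of cottage cheese.
Minimise 0.38x1 + 1.1x2 + 0.35x3 + 0.91x4 + 0.86x5 with:
  3.7x1 + 0.1x2 + 2.9x3 + 1.2x4 + 1.5x5 ≤ 8.2   (saturated fat)
  13x2 ≥ 9   (vitamin C)
  9x1 + 1x2 + 3x3 + 1x4 + 3x5 ≤ 15   (sugar)
  84x1 + 102x2 + 142x3 + 379x5 ≤ 250   (sodium)
  x1, x2, x3, x4, x5 ≥ 0.
The minimum-cost mix takes nothing from whole milk, peanut butter, almonds, cottage cheese — only spinach. The vitamin C requirement is met with equality.
So spinach = 0.6923 servings.
Total cost: 1.1·0.6923 = 0.76153.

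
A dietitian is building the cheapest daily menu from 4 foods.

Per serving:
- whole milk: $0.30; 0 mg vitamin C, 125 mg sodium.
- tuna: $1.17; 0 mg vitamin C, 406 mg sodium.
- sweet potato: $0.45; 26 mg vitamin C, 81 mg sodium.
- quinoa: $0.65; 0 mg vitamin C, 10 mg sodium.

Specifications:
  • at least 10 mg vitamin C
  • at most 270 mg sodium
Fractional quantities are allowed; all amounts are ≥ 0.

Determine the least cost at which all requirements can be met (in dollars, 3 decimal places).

Let x1 = servings of whole milk, x2 = servings of tuna, x3 = servings of sweet potato, x4 = servings of quinoa.
min 0.3x1 + 1.17x2 + 0.45x3 + 0.65x4 subject to:
  26x3 ≥ 10   (vitamin C)
  125x1 + 406x2 + 81x3 + 10x4 ≤ 270   (sodium)
  x1, x2, x3, x4 ≥ 0.
The optimal basis is {sweet potato}; whole milk, tuna, quinoa drop out. The vitamin C requirement is met with equality.
So sweet potato = 0.3846 servings.
Cost = 0.45·0.3846 = 0.17307.

$0.173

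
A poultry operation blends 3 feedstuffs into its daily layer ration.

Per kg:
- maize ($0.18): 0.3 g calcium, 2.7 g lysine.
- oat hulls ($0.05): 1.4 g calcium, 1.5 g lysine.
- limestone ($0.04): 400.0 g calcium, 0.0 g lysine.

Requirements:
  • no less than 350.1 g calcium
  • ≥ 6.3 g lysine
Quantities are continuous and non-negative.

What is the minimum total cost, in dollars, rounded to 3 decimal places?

$0.244

Treat it as an LP. Let x1 = kg of maize, x2 = kg of oat hulls, x3 = kg of limestone.
Minimise 0.18x1 + 0.05x2 + 0.04x3 subject to:
  0.3x1 + 1.4x2 + 400x3 ≥ 350.1   (calcium)
  2.7x1 + 1.5x2 ≥ 6.3   (lysine)
  x1, x2, x3 ≥ 0.
The optimal basis is {oat hulls, limestone}; maize drops out. The calcium and lysine requirements are met with equality.
Optimal quantities: oat hulls = 4.2 kg, limestone = 0.8606 kg.
Cost = 0.05·4.2 + 0.04·0.8606 = 0.24442.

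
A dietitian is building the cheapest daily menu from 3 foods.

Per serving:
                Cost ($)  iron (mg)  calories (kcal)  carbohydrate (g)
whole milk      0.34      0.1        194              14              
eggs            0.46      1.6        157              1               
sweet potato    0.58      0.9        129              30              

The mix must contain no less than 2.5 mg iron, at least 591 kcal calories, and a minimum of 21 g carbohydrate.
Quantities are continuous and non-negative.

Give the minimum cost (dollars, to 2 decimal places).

Let x1 = servings of whole milk, x2 = servings of eggs, x3 = servings of sweet potato.
Minimize 0.34x1 + 0.46x2 + 0.58x3 with:
  0.1x1 + 1.6x2 + 0.9x3 ≥ 2.5   (iron)
  194x1 + 157x2 + 129x3 ≥ 591   (calories)
  14x1 + 1x2 + 30x3 ≥ 21   (carbohydrate)
  x1, x2, x3 ≥ 0.
At the optimum only whole milk, eggs are positive (sweet potato = 0). Binding constraints: iron and calories.
Optimal quantities: whole milk = 1.877 servings, eggs = 1.445 servings.
Hence cost = 0.34·1.877 + 0.46·1.445 = $1.3029.

$1.30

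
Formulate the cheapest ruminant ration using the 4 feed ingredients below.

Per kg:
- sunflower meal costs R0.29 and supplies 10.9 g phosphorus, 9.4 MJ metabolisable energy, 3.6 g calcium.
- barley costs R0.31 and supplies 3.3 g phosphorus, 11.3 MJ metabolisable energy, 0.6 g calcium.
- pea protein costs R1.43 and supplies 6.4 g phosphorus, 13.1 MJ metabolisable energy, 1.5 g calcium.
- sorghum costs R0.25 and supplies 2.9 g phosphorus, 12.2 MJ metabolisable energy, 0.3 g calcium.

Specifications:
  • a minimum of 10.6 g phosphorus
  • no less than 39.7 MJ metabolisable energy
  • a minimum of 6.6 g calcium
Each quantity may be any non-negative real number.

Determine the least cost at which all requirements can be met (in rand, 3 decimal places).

R0.976

Set it up as a linear program. Let x1 = kg of sunflower meal, x2 = kg of barley, x3 = kg of pea protein, x4 = kg of sorghum.
min 0.29x1 + 0.31x2 + 1.43x3 + 0.25x4 with:
  10.9x1 + 3.3x2 + 6.4x3 + 2.9x4 ≥ 10.6   (phosphorus)
  9.4x1 + 11.3x2 + 13.1x3 + 12.2x4 ≥ 39.7   (metabolisable energy)
  3.6x1 + 0.6x2 + 1.5x3 + 0.3x4 ≥ 6.6   (calcium)
  x1, x2, x3, x4 ≥ 0.
The cheapest feasible vertex uses only sunflower meal, sorghum; barley, pea protein are not used. Binding constraints: metabolisable energy and calcium.
That vertex is x1 = 1.669, x4 = 1.968.
Objective = 0.29·1.669 + 0.25·1.968 = 0.97601.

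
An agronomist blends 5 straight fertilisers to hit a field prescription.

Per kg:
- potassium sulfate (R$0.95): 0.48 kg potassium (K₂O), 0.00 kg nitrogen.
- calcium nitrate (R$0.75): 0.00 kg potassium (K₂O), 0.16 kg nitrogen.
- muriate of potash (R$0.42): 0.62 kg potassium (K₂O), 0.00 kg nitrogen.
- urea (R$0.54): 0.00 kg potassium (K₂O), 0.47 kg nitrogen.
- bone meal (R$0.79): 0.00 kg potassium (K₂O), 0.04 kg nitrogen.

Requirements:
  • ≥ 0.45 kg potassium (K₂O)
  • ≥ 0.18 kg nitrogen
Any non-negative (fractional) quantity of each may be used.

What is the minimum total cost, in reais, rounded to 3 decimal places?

Treat it as an LP. Let x1 = kg of potassium sulfate, x2 = kg of calcium nitrate, x3 = kg of muriate of potash, x4 = kg of urea, x5 = kg of bone meal.
min 0.95x1 + 0.75x2 + 0.42x3 + 0.54x4 + 0.79x5 s.t.:
  0.48x1 + 0.62x3 ≥ 0.45   (potassium (K₂O))
  0.16x2 + 0.47x4 + 0.04x5 ≥ 0.18   (nitrogen)
  x1, x2, x3, x4, x5 ≥ 0.
The minimum-cost mix takes nothing from potassium sulfate, calcium nitrate, bone meal — only muriate of potash, urea. Binding constraints: potassium (K₂O) and nitrogen.
Solving gives x3 = 0.7258, x4 = 0.383.
Cost = 0.42·0.7258 + 0.54·0.383 = 0.51166.

R$0.512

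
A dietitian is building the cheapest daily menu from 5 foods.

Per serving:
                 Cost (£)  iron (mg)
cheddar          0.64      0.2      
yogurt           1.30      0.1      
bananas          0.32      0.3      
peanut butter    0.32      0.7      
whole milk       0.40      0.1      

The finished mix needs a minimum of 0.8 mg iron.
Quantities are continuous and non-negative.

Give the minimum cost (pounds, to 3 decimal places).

This is a linear program. Let x1 = servings of cheddar, x2 = servings of yogurt, x3 = servings of bananas, x4 = servings of peanut butter, x5 = servings of whole milk.
Minimise 0.64x1 + 1.3x2 + 0.32x3 + 0.32x4 + 0.4x5 s.t.:
  0.2x1 + 0.1x2 + 0.3x3 + 0.7x4 + 0.1x5 ≥ 0.8   (iron)
  x1, x2, x3, x4, x5 ≥ 0.
The cheapest feasible vertex uses only peanut butter; cheddar, yogurt, bananas, whole milk are not used. There the iron constraint is tight.
Optimal quantities: peanut butter = 1.143 servings.
Total cost: 0.32·1.143 = 0.36576.

£0.366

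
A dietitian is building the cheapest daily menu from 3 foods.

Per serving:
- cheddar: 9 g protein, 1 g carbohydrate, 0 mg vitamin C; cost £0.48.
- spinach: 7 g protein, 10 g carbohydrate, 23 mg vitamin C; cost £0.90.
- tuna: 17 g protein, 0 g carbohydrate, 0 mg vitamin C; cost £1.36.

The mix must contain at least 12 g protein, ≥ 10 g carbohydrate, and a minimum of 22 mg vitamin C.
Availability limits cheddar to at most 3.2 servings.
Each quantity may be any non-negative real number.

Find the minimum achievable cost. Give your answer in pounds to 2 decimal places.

Let x1 = servings of cheddar, x2 = servings of spinach, x3 = servings of tuna.
Minimize 0.48x1 + 0.9x2 + 1.36x3 with:
  9x1 + 7x2 + 17x3 ≥ 12   (protein)
  1x1 + 10x2 ≥ 10   (carbohydrate)
  23x2 ≥ 22   (vitamin C)
  x1 ≤ 3.2
  x1, x2, x3 ≥ 0.
The minimum-cost mix takes nothing from tuna — only cheddar, spinach. There the protein and vitamin C constraints are tight.
Solving gives x1 = 0.5894, x2 = 0.9565.
Total cost: 0.48·0.5894 + 0.9·0.9565 = 1.1438.

£1.14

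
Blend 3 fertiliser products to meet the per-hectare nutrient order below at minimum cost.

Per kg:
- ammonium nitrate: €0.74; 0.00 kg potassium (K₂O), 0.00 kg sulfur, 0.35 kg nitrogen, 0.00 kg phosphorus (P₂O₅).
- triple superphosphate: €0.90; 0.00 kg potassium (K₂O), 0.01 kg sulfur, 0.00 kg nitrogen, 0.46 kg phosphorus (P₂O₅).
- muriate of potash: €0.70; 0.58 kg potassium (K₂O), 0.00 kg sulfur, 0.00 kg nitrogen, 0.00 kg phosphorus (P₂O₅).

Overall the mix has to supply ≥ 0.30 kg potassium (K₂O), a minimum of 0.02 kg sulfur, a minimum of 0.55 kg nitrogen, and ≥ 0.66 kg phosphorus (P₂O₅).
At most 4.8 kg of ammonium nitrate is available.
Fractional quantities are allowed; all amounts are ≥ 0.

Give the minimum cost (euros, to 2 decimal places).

This is a linear program. Let x1 = kg of ammonium nitrate, x2 = kg of triple superphosphate, x3 = kg of muriate of potash.
Minimise 0.74x1 + 0.9x2 + 0.7x3 subject to:
  0.58x3 ≥ 0.3   (potassium (K₂O))
  0.01x2 ≥ 0.02   (sulfur)
  0.35x1 ≥ 0.55   (nitrogen)
  0.46x2 ≥ 0.66   (phosphorus (P₂O₅))
  x1 ≤ 4.8
  x1, x2, x3 ≥ 0.
All 3 inputs are positive at the optimum. The potassium (K₂O), sulfur, nitrogen requirements are met with equality.
Optimal quantities: ammonium nitrate = 1.571 kg, triple superphosphate = 2 kg, muriate of potash = 0.5172 kg.
Cost = 0.74·1.571 + 0.9·2 + 0.7·0.5172 = 3.3246.

€3.32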